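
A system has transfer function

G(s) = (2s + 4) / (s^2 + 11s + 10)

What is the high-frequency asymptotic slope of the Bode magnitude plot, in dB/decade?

Each pole contributes −20 dB/decade at high frequency; each zero contributes +20 dB/decade.
Net: 1 zero(s) − 2 pole(s) → -20 dB/decade.

-20 dB/decade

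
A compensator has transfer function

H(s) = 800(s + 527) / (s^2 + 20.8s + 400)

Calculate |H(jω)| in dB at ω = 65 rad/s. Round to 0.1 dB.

40.4 dB

At s = jω = j65:
zero (s+527): 527 + j65 → |·| = √(527²+65²) = √281954 ≈ 530.99, ∠ = arctan(65/527) ≈ 7.03°
quadratic: (j65)² + 20.8·j65 + 400 = -3825 + j1352 → |·| ≈ 4056.9, ∠ ≈ 160.53°
|H| = 800 · 530.99 / 4056.9 ≈ 104.71
Gain = 20 log₁₀(104.71) ≈ 40.40 dB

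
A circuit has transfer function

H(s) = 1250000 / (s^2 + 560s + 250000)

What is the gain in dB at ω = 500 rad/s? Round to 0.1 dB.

13.0 dB

At s = jω = j500:
quadratic: (j500)² + 560·j500 + 250000 = 0 + j280000 → |·| ≈ 2.8e+05, ∠ ≈ 90.00°
|H| = 1250000 / 2.8e+05 ≈ 4.4643
Gain = 20 log₁₀(4.4643) ≈ 13.00 dB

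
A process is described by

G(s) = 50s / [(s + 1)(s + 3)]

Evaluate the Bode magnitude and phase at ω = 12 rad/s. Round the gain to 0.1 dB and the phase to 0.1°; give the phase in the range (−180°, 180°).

At s = jω = j12:
zero at origin: s = j12 → |·| = 12, ∠ = 90.00°
pole (s+1): 1 + j12 → |·| = √(1²+12²) = √145 ≈ 12.042, ∠ = arctan(12/1) ≈ 85.24°
pole (s+3): 3 + j12 → |·| = √(3²+12²) = √153 ≈ 12.369, ∠ = arctan(12/3) ≈ 75.96°
|G| = 50 · 12 / 148.95 ≈ 4.0282
Gain = 20 log₁₀(4.0282) ≈ 12.10 dB
∠G = 90.00° − 161.20° = -71.20°

12.1 dB, -71.2°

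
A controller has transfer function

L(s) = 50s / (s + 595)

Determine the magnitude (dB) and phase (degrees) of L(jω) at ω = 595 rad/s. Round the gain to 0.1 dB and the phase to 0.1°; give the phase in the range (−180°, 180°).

At s = jω = j595:
zero at origin: s = j595 → |·| = 595, ∠ = 90.00°
pole (s+595): 595 + j595 → |·| = √(595²+595²) = √708050 ≈ 841.46, ∠ = arctan(595/595) ≈ 45.00°
|L| = 50 · 595 / 841.46 ≈ 35.355
Gain = 20 log₁₀(35.355) ≈ 30.97 dB
∠L = 90.00° − 45.00° = 45.00°

31.0 dB, 45.0°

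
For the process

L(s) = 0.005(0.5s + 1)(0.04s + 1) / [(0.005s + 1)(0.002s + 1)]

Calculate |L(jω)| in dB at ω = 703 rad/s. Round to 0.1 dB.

At ω = 703 rad/s:
zero (1 + j703·0.5) = 1 + j351.5 → |·| ≈ 351.5, ∠ ≈ 89.84°
zero (1 + j703·0.04) = 1 + j28.12 → |·| ≈ 28.138, ∠ ≈ 87.96°
pole (1 + j703·0.005) = 1 + j3.515 → |·| ≈ 3.6545, ∠ ≈ 74.12°
pole (1 + j703·0.002) = 1 + j1.406 → |·| ≈ 1.7254, ∠ ≈ 54.58°
|L| = 0.005 · 351.5 · 28.138 / (3.6545 · 1.7254) ≈ 7.8428
Gain = 20 log₁₀(7.8428) ≈ 17.89 dB

17.9 dB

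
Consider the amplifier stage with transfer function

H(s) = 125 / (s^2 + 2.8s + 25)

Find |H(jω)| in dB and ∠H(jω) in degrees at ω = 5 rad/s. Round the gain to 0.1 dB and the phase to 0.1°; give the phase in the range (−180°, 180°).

At s = jω = j5:
quadratic: (j5)² + 2.8·j5 + 25 = 0 + j14 → |·| ≈ 14, ∠ ≈ 90.00°
|H| = 125 / 14 ≈ 8.9286
Gain = 20 log₁₀(8.9286) ≈ 19.02 dB
∠H = 0.00° − 90.00° = -90.00°

19.0 dB, -90.0°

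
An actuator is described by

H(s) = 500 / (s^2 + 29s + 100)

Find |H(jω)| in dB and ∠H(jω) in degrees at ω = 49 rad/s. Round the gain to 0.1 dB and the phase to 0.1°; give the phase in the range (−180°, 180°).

Substitute s = j49:
Numerator: 500 = 500 + j0
Denominator: (j49)^2 + 29(j49) + 100 = -2301 + j1421
|N| = √(500² + 0²) ≈ 500, ∠N ≈ 0.00°
|D| = √(2301² + 1421²) ≈ 2704.4, ∠D ≈ 148.30°
|H| = 500 / 2704.4 ≈ 0.18488
Gain = 20 log₁₀(0.18488) ≈ -14.66 dB
∠H = 0.00° − 148.30° = -148.30°

-14.7 dB, -148.3°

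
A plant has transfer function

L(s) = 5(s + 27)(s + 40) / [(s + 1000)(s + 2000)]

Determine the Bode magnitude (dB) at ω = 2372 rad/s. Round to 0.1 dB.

At s = jω = j2372:
zero (s+27): 27 + j2372 → |·| = √(27²+2372²) = √5627113 ≈ 2372.2, ∠ = arctan(2372/27) ≈ 89.35°
zero (s+40): 40 + j2372 → |·| = √(40²+2372²) = √5627984 ≈ 2372.3, ∠ = arctan(2372/40) ≈ 89.03°
pole (s+1000): 1000 + j2372 → |·| = √(1000²+2372²) = √6626384 ≈ 2574.2, ∠ = arctan(2372/1000) ≈ 67.14°
pole (s+2000): 2000 + j2372 → |·| = √(2000²+2372²) = √9626384 ≈ 3102.6, ∠ = arctan(2372/2000) ≈ 49.86°
|L| = 5 · 5.6276e+06 / 7.9867e+06 ≈ 3.5231
Gain = 20 log₁₀(3.5231) ≈ 10.94 dB

10.9 dB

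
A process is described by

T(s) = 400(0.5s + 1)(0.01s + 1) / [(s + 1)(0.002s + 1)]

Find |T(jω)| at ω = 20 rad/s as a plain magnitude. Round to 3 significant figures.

At ω = 20 rad/s:
zero (1 + j20·0.5) = 1 + j10 → |·| ≈ 10.05, ∠ ≈ 84.29°
zero (1 + j20·0.01) = 1 + j0.2 → |·| ≈ 1.0198, ∠ ≈ 11.31°
pole (1 + j20·1) = 1 + j20 → |·| ≈ 20.025, ∠ ≈ 87.14°
pole (1 + j20·0.002) = 1 + j0.04 → |·| ≈ 1.0008, ∠ ≈ 2.29°
|T| = 400 · 10.05 · 1.0198 / (20.025 · 1.0008) ≈ 204.56

205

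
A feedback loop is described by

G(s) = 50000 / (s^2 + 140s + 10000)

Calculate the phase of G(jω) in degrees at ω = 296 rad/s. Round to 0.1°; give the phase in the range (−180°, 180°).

-151.9°

At s = jω = j296:
quadratic: (j296)² + 140·j296 + 10000 = -77616 + j41440 → |·| ≈ 87986, ∠ ≈ 151.90°
∠G = 0.00° − 151.90° = -151.90°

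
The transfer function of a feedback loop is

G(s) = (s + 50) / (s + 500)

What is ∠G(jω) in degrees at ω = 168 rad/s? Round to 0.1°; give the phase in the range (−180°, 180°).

At s = jω = j168:
zero (s+50): 50 + j168 → |·| = √(50²+168²) = √30724 ≈ 175.28, ∠ = arctan(168/50) ≈ 73.43°
pole (s+500): 500 + j168 → |·| = √(500²+168²) = √278224 ≈ 527.47, ∠ = arctan(168/500) ≈ 18.57°
∠G = 73.43° − 18.57° = 54.86°

54.9°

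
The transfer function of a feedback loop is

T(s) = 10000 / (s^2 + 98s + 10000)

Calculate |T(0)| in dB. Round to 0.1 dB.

T(0) = 10000 / 10000 = 1
20 log₁₀(1) ≈ 0.00 dB

0.0 dB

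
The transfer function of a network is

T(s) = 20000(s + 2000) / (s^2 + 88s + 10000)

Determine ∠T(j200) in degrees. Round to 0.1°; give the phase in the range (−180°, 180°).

-143.9°

At s = jω = j200:
zero (s+2000): 2000 + j200 → |·| = √(2000²+200²) = √4040000 ≈ 2010, ∠ = arctan(200/2000) ≈ 5.71°
quadratic: (j200)² + 88·j200 + 10000 = -30000 + j17600 → |·| ≈ 34782, ∠ ≈ 149.60°
∠T = 5.71° − 149.60° = -143.89°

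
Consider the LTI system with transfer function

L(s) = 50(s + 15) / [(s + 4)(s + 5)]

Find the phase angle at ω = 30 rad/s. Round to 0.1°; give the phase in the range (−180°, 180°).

At s = jω = j30:
zero (s+15): 15 + j30 → |·| = √(15²+30²) = √1125 ≈ 33.541, ∠ = arctan(30/15) ≈ 63.43°
pole (s+4): 4 + j30 → |·| = √(4²+30²) = √916 ≈ 30.265, ∠ = arctan(30/4) ≈ 82.41°
pole (s+5): 5 + j30 → |·| = √(5²+30²) = √925 ≈ 30.414, ∠ = arctan(30/5) ≈ 80.54°
∠L = 63.43° − 162.95° = -99.52°

-99.5°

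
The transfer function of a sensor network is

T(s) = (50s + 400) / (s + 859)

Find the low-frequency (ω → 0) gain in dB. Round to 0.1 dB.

-6.6 dB

T(0) = 400 / 859 ≈ 0.46566
20 log₁₀(0.46566) ≈ -6.64 dB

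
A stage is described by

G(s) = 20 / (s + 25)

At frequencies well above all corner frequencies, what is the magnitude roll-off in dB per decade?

Each pole contributes −20 dB/decade at high frequency; each zero contributes +20 dB/decade.
Net: 0 zero(s) − 1 pole(s) → -20 dB/decade.

-20 dB/decade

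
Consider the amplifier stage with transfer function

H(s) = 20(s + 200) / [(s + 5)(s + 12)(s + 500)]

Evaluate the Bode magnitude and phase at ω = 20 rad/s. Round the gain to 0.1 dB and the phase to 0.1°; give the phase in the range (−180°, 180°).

At s = jω = j20:
zero (s+200): 200 + j20 → |·| = √(200²+20²) = √40400 ≈ 201, ∠ = arctan(20/200) ≈ 5.71°
pole (s+5): 5 + j20 → |·| = √(5²+20²) = √425 ≈ 20.616, ∠ = arctan(20/5) ≈ 75.96°
pole (s+12): 12 + j20 → |·| = √(12²+20²) = √544 ≈ 23.324, ∠ = arctan(20/12) ≈ 59.04°
pole (s+500): 500 + j20 → |·| = √(500²+20²) = √250400 ≈ 500.4, ∠ = arctan(20/500) ≈ 2.29°
|H| = 20 · 201 / 2.4062e+05 ≈ 0.016707
Gain = 20 log₁₀(0.016707) ≈ -35.54 dB
∠H = 5.71° − 137.29° = -131.58°

-35.5 dB, -131.6°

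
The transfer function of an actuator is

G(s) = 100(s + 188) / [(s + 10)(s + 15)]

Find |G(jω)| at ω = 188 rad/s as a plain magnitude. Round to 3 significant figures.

At s = jω = j188:
zero (s+188): 188 + j188 → |·| = √(188²+188²) = √70688 ≈ 265.87, ∠ = arctan(188/188) ≈ 45.00°
pole (s+10): 10 + j188 → |·| = √(10²+188²) = √35444 ≈ 188.27, ∠ = arctan(188/10) ≈ 86.96°
pole (s+15): 15 + j188 → |·| = √(15²+188²) = √35569 ≈ 188.6, ∠ = arctan(188/15) ≈ 85.44°
|G| = 100 · 265.87 / 35508 ≈ 0.74876

0.749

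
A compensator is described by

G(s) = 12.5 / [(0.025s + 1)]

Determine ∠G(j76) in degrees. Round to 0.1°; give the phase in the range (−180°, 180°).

At ω = 76 rad/s:
pole (1 + j76·0.025) = 1 + j1.9 → |·| ≈ 2.1471, ∠ ≈ 62.24°
∠G = (0°) − (62.24°) = -62.24°

-62.2°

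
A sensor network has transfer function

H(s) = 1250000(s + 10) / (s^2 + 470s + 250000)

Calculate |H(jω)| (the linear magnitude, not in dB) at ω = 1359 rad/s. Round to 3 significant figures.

988

At s = jω = j1359:
zero (s+10): 10 + j1359 → |·| = √(10²+1359²) = √1846981 ≈ 1359, ∠ = arctan(1359/10) ≈ 89.58°
quadratic: (j1359)² + 470·j1359 + 250000 = -1596881 + j638730 → |·| ≈ 1.7199e+06, ∠ ≈ 158.20°
|H| = 1250000 · 1359 / 1.7199e+06 ≈ 987.7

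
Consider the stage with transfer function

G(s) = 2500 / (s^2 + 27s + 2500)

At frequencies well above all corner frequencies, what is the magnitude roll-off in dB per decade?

-40 dB/decade

Each pole contributes −20 dB/decade at high frequency; each zero contributes +20 dB/decade.
Net: 0 zero(s) − 2 pole(s) → -40 dB/decade.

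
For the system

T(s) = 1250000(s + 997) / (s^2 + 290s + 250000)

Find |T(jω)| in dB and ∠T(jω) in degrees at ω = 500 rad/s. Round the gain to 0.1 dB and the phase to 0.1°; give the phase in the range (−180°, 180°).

At s = jω = j500:
zero (s+997): 997 + j500 → |·| = √(997²+500²) = √1244009 ≈ 1115.4, ∠ = arctan(500/997) ≈ 26.63°
quadratic: (j500)² + 290·j500 + 250000 = 0 + j145000 → |·| ≈ 1.45e+05, ∠ ≈ 90.00°
|T| = 1250000 · 1115.4 / 1.45e+05 ≈ 9615.5
Gain = 20 log₁₀(9615.5) ≈ 79.66 dB
∠T = 26.63° − 90.00° = -63.37°

79.7 dB, -63.4°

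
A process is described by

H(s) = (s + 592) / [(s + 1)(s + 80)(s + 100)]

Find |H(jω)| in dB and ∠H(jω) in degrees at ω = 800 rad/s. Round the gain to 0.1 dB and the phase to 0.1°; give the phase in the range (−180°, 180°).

At s = jω = j800:
zero (s+592): 592 + j800 → |·| = √(592²+800²) = √990464 ≈ 995.22, ∠ = arctan(800/592) ≈ 53.50°
pole (s+1): 1 + j800 → |·| = √(1²+800²) = √640001 ≈ 800, ∠ = arctan(800/1) ≈ 89.93°
pole (s+80): 80 + j800 → |·| = √(80²+800²) = √646400 ≈ 803.99, ∠ = arctan(800/80) ≈ 84.29°
pole (s+100): 100 + j800 → |·| = √(100²+800²) = √650000 ≈ 806.23, ∠ = arctan(800/100) ≈ 82.87°
|H| = 1 · 995.22 / 5.1856e+08 ≈ 1.9192e-06
Gain = 20 log₁₀(1.9192e-06) ≈ -114.34 dB
∠H = 53.50° − 257.09° = -203.59° ≡ 156.41° (principal value)

-114.3 dB, 156.4°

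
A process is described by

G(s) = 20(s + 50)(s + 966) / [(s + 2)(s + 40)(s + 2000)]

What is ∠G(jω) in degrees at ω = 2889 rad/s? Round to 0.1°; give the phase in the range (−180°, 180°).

At s = jω = j2889:
zero (s+50): 50 + j2889 → |·| = √(50²+2889²) = √8348821 ≈ 2889.4, ∠ = arctan(2889/50) ≈ 89.01°
zero (s+966): 966 + j2889 → |·| = √(966²+2889²) = √9279477 ≈ 3046.2, ∠ = arctan(2889/966) ≈ 71.51°
pole (s+2): 2 + j2889 → |·| = √(2²+2889²) = √8346325 ≈ 2889, ∠ = arctan(2889/2) ≈ 89.96°
pole (s+40): 40 + j2889 → |·| = √(40²+2889²) = √8347921 ≈ 2889.3, ∠ = arctan(2889/40) ≈ 89.21°
pole (s+2000): 2000 + j2889 → |·| = √(2000²+2889²) = √12346321 ≈ 3513.7, ∠ = arctan(2889/2000) ≈ 55.31°
∠G = 160.52° − 234.48° = -73.96°

-74.0°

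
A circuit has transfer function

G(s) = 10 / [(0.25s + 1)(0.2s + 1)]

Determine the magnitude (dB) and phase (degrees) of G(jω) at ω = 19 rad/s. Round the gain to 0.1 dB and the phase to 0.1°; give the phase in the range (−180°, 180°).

-5.6 dB, -153.4°

At ω = 19 rad/s:
pole (1 + j19·0.25) = 1 + j4.75 → |·| ≈ 4.8541, ∠ ≈ 78.11°
pole (1 + j19·0.2) = 1 + j3.8 → |·| ≈ 3.9294, ∠ ≈ 75.26°
|G| = 10 · 1 / (4.8541 · 3.9294) ≈ 0.52428
Gain = 20 log₁₀(0.52428) ≈ -5.61 dB
∠G = (0°) − (78.11° + 75.26°) = -153.37°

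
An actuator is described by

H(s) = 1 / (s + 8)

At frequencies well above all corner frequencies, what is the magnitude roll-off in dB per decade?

-20 dB/decade

Each pole contributes −20 dB/decade at high frequency; each zero contributes +20 dB/decade.
Net: 0 zero(s) − 1 pole(s) → -20 dB/decade.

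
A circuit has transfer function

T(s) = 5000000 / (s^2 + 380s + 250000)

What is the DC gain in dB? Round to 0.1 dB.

26.0 dB

T(0) = 5000000 / 250000 = 20
20 log₁₀(20) ≈ 26.02 dB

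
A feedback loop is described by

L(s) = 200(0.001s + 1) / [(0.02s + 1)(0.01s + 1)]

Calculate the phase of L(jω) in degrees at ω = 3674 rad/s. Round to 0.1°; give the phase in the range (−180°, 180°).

At ω = 3674 rad/s:
zero (1 + j3674·0.001) = 1 + j3.674 → |·| ≈ 3.8077, ∠ ≈ 74.77°
pole (1 + j3674·0.02) = 1 + j73.48 → |·| ≈ 73.487, ∠ ≈ 89.22°
pole (1 + j3674·0.01) = 1 + j36.74 → |·| ≈ 36.754, ∠ ≈ 88.44°
∠L = (74.77°) − (89.22° + 88.44°) = -102.89°

-102.9°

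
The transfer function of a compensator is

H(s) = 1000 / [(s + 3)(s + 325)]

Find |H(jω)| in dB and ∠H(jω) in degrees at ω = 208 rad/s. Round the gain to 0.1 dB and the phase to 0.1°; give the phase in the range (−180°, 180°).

At s = jω = j208:
pole (s+3): 3 + j208 → |·| = √(3²+208²) = √43273 ≈ 208.02, ∠ = arctan(208/3) ≈ 89.17°
pole (s+325): 325 + j208 → |·| = √(325²+208²) = √148889 ≈ 385.86, ∠ = arctan(208/325) ≈ 32.62°
|H| = 1000 / 80267 ≈ 0.012458
Gain = 20 log₁₀(0.012458) ≈ -38.09 dB
∠H = 0.00° − 121.79° = -121.79°

-38.1 dB, -121.8°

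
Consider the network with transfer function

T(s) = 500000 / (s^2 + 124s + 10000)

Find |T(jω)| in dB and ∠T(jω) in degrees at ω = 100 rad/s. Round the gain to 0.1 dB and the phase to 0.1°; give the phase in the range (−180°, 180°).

32.1 dB, -90.0°

At s = jω = j100:
quadratic: (j100)² + 124·j100 + 10000 = 0 + j12400 → |·| ≈ 12400, ∠ ≈ 90.00°
|T| = 500000 / 12400 ≈ 40.323
Gain = 20 log₁₀(40.323) ≈ 32.11 dB
∠T = 0.00° − 90.00° = -90.00°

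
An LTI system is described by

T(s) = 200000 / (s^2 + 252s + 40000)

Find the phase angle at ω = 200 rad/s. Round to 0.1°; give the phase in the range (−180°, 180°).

At s = jω = j200:
quadratic: (j200)² + 252·j200 + 40000 = 0 + j50400 → |·| ≈ 50400, ∠ ≈ 90.00°
∠T = 0.00° − 90.00° = -90.00°

-90.0°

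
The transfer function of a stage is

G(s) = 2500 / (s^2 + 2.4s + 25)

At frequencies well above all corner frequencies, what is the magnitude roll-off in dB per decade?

Each pole contributes −20 dB/decade at high frequency; each zero contributes +20 dB/decade.
Net: 0 zero(s) − 2 pole(s) → -40 dB/decade.

-40 dB/decade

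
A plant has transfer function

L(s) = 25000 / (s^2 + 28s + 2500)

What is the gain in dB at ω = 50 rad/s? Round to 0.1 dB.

25.0 dB

At s = jω = j50:
quadratic: (j50)² + 28·j50 + 2500 = 0 + j1400 → |·| ≈ 1400, ∠ ≈ 90.00°
|L| = 25000 / 1400 ≈ 17.857
Gain = 20 log₁₀(17.857) ≈ 25.04 dB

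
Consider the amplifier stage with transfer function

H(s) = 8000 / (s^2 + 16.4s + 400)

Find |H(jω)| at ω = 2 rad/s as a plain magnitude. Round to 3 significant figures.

20.1

At s = jω = j2:
quadratic: (j2)² + 16.4·j2 + 400 = 396 + j32.8 → |·| ≈ 397.36, ∠ ≈ 4.73°
|H| = 8000 / 397.36 ≈ 20.133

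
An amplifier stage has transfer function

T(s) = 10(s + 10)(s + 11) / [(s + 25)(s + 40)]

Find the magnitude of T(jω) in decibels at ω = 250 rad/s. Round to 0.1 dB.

19.9 dB

At s = jω = j250:
zero (s+10): 10 + j250 → |·| = √(10²+250²) = √62600 ≈ 250.2, ∠ = arctan(250/10) ≈ 87.71°
zero (s+11): 11 + j250 → |·| = √(11²+250²) = √62621 ≈ 250.24, ∠ = arctan(250/11) ≈ 87.48°
pole (s+25): 25 + j250 → |·| = √(25²+250²) = √63125 ≈ 251.25, ∠ = arctan(250/25) ≈ 84.29°
pole (s+40): 40 + j250 → |·| = √(40²+250²) = √64100 ≈ 253.18, ∠ = arctan(250/40) ≈ 80.91°
|T| = 10 · 62610 / 63611 ≈ 9.8426
Gain = 20 log₁₀(9.8426) ≈ 19.86 dB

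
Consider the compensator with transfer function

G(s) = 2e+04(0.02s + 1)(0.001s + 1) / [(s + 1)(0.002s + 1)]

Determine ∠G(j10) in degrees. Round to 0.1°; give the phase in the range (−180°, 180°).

-73.6°

At ω = 10 rad/s:
zero (1 + j10·0.02) = 1 + j0.2 → |·| ≈ 1.0198, ∠ ≈ 11.31°
zero (1 + j10·0.001) = 1 + j0.01 → |·| ≈ 1, ∠ ≈ 0.57°
pole (1 + j10·1) = 1 + j10 → |·| ≈ 10.05, ∠ ≈ 84.29°
pole (1 + j10·0.002) = 1 + j0.02 → |·| ≈ 1.0002, ∠ ≈ 1.15°
∠G = (11.31° + 0.57°) − (84.29° + 1.15°) = -73.56°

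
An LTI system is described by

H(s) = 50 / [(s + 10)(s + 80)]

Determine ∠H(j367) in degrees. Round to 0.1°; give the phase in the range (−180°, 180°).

At s = jω = j367:
pole (s+10): 10 + j367 → |·| = √(10²+367²) = √134789 ≈ 367.14, ∠ = arctan(367/10) ≈ 88.44°
pole (s+80): 80 + j367 → |·| = √(80²+367²) = √141089 ≈ 375.62, ∠ = arctan(367/80) ≈ 77.70°
∠H = 0.00° − 166.14° = -166.14°

-166.1°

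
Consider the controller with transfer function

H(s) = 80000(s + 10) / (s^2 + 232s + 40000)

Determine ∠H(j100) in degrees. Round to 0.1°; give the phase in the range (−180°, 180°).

46.6°

At s = jω = j100:
zero (s+10): 10 + j100 → |·| = √(10²+100²) = √10100 ≈ 100.5, ∠ = arctan(100/10) ≈ 84.29°
quadratic: (j100)² + 232·j100 + 40000 = 30000 + j23200 → |·| ≈ 37924, ∠ ≈ 37.72°
∠H = 84.29° − 37.72° = 46.57°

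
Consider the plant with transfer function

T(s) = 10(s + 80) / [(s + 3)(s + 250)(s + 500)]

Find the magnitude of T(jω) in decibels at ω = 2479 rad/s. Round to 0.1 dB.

-116.0 dB

At s = jω = j2479:
zero (s+80): 80 + j2479 → |·| = √(80²+2479²) = √6151841 ≈ 2480.3, ∠ = arctan(2479/80) ≈ 88.15°
pole (s+3): 3 + j2479 → |·| = √(3²+2479²) = √6145450 ≈ 2479, ∠ = arctan(2479/3) ≈ 89.93°
pole (s+250): 250 + j2479 → |·| = √(250²+2479²) = √6207941 ≈ 2491.6, ∠ = arctan(2479/250) ≈ 84.24°
pole (s+500): 500 + j2479 → |·| = √(500²+2479²) = √6395441 ≈ 2528.9, ∠ = arctan(2479/500) ≈ 78.60°
|T| = 10 · 2480.3 / 1.562e+10 ≈ 1.5879e-06
Gain = 20 log₁₀(1.5879e-06) ≈ -115.98 dB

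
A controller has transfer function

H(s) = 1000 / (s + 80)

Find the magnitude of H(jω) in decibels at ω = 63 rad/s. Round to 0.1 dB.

Substitute s = j63:
Numerator: 1000 = 1000 + j0
Denominator: (j63) + 80 = 80 + j63
|N| = √(1000² + 0²) ≈ 1000, ∠N ≈ 0.00°
|D| = √(80² + 63²) ≈ 101.83, ∠D ≈ 38.22°
|H| = 1000 / 101.83 ≈ 9.8203
Gain = 20 log₁₀(9.8203) ≈ 19.84 dB

19.8 dB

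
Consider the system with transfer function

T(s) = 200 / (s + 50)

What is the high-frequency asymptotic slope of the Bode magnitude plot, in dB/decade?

Each pole contributes −20 dB/decade at high frequency; each zero contributes +20 dB/decade.
Net: 0 zero(s) − 1 pole(s) → -20 dB/decade.

-20 dB/decade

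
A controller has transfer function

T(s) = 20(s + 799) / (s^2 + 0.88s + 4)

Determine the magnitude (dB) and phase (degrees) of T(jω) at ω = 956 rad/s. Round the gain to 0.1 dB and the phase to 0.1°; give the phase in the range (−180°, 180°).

-31.3 dB, -129.8°

At s = jω = j956:
zero (s+799): 799 + j956 → |·| = √(799²+956²) = √1552337 ≈ 1245.9, ∠ = arctan(956/799) ≈ 50.11°
quadratic: (j956)² + 0.88·j956 + 4 = -913932 + j841.28 → |·| ≈ 9.1393e+05, ∠ ≈ 179.95°
|T| = 20 · 1245.9 / 9.1393e+05 ≈ 0.027265
Gain = 20 log₁₀(0.027265) ≈ -31.29 dB
∠T = 50.11° − 179.95° = -129.84°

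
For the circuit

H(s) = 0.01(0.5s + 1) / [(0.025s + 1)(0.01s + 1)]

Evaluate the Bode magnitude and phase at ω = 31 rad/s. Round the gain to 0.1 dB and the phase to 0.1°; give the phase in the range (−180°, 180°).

-18.6 dB, 31.3°

At ω = 31 rad/s:
zero (1 + j31·0.5) = 1 + j15.5 → |·| ≈ 15.532, ∠ ≈ 86.31°
pole (1 + j31·0.025) = 1 + j0.775 → |·| ≈ 1.2652, ∠ ≈ 37.78°
pole (1 + j31·0.01) = 1 + j0.31 → |·| ≈ 1.0469, ∠ ≈ 17.22°
|H| = 0.01 · 15.532 / (1.2652 · 1.0469) ≈ 0.11726
Gain = 20 log₁₀(0.11726) ≈ -18.62 dB
∠H = (86.31°) − (37.78° + 17.22°) = 31.31°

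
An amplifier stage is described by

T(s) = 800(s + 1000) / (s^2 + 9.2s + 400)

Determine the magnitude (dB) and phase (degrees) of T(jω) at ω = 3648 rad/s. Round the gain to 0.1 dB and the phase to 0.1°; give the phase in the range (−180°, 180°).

At s = jω = j3648:
zero (s+1000): 1000 + j3648 → |·| = √(1000²+3648²) = √14307904 ≈ 3782.6, ∠ = arctan(3648/1000) ≈ 74.67°
quadratic: (j3648)² + 9.2·j3648 + 400 = -13307504 + j33561.6 → |·| ≈ 1.3308e+07, ∠ ≈ 179.86°
|T| = 800 · 3782.6 / 1.3308e+07 ≈ 0.22739
Gain = 20 log₁₀(0.22739) ≈ -12.86 dB
∠T = 74.67° − 179.86° = -105.19°

-12.9 dB, -105.2°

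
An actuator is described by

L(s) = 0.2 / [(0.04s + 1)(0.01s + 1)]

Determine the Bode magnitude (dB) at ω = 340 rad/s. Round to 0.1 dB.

At ω = 340 rad/s:
pole (1 + j340·0.04) = 1 + j13.6 → |·| ≈ 13.637, ∠ ≈ 85.79°
pole (1 + j340·0.01) = 1 + j3.4 → |·| ≈ 3.544, ∠ ≈ 73.61°
|L| = 0.2 · 1 / (13.637 · 3.544) ≈ 0.0041383
Gain = 20 log₁₀(0.0041383) ≈ -47.66 dB

-47.7 dB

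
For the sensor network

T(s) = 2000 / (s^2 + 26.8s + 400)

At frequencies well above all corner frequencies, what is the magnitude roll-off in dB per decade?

-40 dB/decade

Each pole contributes −20 dB/decade at high frequency; each zero contributes +20 dB/decade.
Net: 0 zero(s) − 2 pole(s) → -40 dB/decade.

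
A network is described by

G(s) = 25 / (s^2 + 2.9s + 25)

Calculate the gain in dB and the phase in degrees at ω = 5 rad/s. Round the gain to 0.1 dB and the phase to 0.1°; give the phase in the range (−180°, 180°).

4.7 dB, -90.0°

At s = jω = j5:
quadratic: (j5)² + 2.9·j5 + 25 = 0 + j14.5 → |·| ≈ 14.5, ∠ ≈ 90.00°
|G| = 25 / 14.5 ≈ 1.7241
Gain = 20 log₁₀(1.7241) ≈ 4.73 dB
∠G = 0.00° − 90.00° = -90.00°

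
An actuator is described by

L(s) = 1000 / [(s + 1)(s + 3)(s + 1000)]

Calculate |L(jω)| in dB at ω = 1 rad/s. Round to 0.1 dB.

At s = jω = j1:
pole (s+1): 1 + j1 → |·| = √(1²+1²) = √2 ≈ 1.4142, ∠ = arctan(1/1) ≈ 45.00°
pole (s+3): 3 + j1 → |·| = √(3²+1²) = √10 ≈ 3.1623, ∠ = arctan(1/3) ≈ 18.43°
pole (s+1000): 1000 + j1 → |·| = √(1000²+1²) = √1000001 ≈ 1000, ∠ = arctan(1/1000) ≈ 0.06°
|L| = 1000 / 4472.1 ≈ 0.22361
Gain = 20 log₁₀(0.22361) ≈ -13.01 dB

-13.0 dB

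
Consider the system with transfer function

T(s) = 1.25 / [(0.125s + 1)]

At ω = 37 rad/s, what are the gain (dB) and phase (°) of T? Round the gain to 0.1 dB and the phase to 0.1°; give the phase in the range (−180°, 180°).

-11.6 dB, -77.8°

At ω = 37 rad/s:
pole (1 + j37·0.125) = 1 + j4.625 → |·| ≈ 4.7319, ∠ ≈ 77.80°
|T| = 1.25 · 1 / (4.7319) ≈ 0.26416
Gain = 20 log₁₀(0.26416) ≈ -11.56 dB
∠T = (0°) − (77.80°) = -77.80°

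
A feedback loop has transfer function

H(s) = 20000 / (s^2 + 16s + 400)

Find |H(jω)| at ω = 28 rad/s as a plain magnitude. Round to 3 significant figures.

At s = jω = j28:
quadratic: (j28)² + 16·j28 + 400 = -384 + j448 → |·| ≈ 590.05, ∠ ≈ 130.60°
|H| = 20000 / 590.05 ≈ 33.895

33.9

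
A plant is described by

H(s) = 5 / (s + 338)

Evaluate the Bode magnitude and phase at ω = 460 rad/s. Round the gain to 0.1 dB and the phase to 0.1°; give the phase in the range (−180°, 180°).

-41.2 dB, -53.7°

At s = jω = j460:
pole (s+338): 338 + j460 → |·| = √(338²+460²) = √325844 ≈ 570.83, ∠ = arctan(460/338) ≈ 53.69°
|H| = 5 / 570.83 ≈ 0.0087592
Gain = 20 log₁₀(0.0087592) ≈ -41.15 dB
∠H = 0.00° − 53.69° = -53.69°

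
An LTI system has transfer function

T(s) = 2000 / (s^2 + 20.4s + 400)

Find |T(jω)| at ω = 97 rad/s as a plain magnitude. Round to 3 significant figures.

At s = jω = j97:
quadratic: (j97)² + 20.4·j97 + 400 = -9009 + j1978.8 → |·| ≈ 9223.8, ∠ ≈ 167.61°
|T| = 2000 / 9223.8 ≈ 0.21683

0.217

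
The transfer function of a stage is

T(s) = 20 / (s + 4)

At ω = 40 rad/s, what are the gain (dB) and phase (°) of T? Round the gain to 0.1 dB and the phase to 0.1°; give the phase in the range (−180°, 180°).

Substitute s = j40:
Numerator: 20 = 20 + j0
Denominator: (j40) + 4 = 4 + j40
|N| = √(20² + 0²) ≈ 20, ∠N ≈ 0.00°
|D| = √(4² + 40²) ≈ 40.2, ∠D ≈ 84.29°
|T| = 20 / 40.2 ≈ 0.49751
Gain = 20 log₁₀(0.49751) ≈ -6.06 dB
∠T = 0.00° − 84.29° = -84.29°

-6.1 dB, -84.3°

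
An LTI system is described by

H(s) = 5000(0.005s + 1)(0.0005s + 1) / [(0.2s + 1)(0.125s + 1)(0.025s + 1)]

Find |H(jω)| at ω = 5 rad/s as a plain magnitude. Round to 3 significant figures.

2.98e+03

At ω = 5 rad/s:
zero (1 + j5·0.005) = 1 + j0.025 → |·| ≈ 1.0003, ∠ ≈ 1.43°
zero (1 + j5·0.0005) = 1 + j0.0025 → |·| ≈ 1, ∠ ≈ 0.14°
pole (1 + j5·0.2) = 1 + j1 → |·| ≈ 1.4142, ∠ ≈ 45.00°
pole (1 + j5·0.125) = 1 + j0.625 → |·| ≈ 1.1792, ∠ ≈ 32.01°
pole (1 + j5·0.025) = 1 + j0.125 → |·| ≈ 1.0078, ∠ ≈ 7.13°
|H| = 5000 · 1.0003 · 1 / (1.4142 · 1.1792 · 1.0078) ≈ 2976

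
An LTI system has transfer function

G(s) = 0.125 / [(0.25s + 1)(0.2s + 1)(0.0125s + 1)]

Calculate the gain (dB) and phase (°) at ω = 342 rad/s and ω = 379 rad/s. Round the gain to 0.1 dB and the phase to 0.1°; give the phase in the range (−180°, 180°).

ω = 342: -106.3 dB, 104.7°; ω = 379: -108.9 dB, 103.3°

At ω = 342 rad/s:
pole (1 + j342·0.25) = 1 + j85.5 → |·| ≈ 85.506, ∠ ≈ 89.33°
pole (1 + j342·0.2) = 1 + j68.4 → |·| ≈ 68.407, ∠ ≈ 89.16°
pole (1 + j342·0.0125) = 1 + j4.275 → |·| ≈ 4.3904, ∠ ≈ 76.83°
|G| = 0.125 · 1 / (85.506 · 68.407 · 4.3904) ≈ 4.8675e-06
Gain = 20 log₁₀(4.8675e-06) ≈ -106.25 dB
∠G = (0°) − (89.33° + 89.16° + 76.83°) = -255.32° ≡ 104.68° (principal value)

At ω = 379 rad/s:
pole (1 + j379·0.25) = 1 + j94.75 → |·| ≈ 94.755, ∠ ≈ 89.40°
pole (1 + j379·0.2) = 1 + j75.8 → |·| ≈ 75.807, ∠ ≈ 89.24°
pole (1 + j379·0.0125) = 1 + j4.7375 → |·| ≈ 4.8419, ∠ ≈ 78.08°
|G| = 0.125 · 1 / (94.755 · 75.807 · 4.8419) ≈ 3.594e-06
Gain = 20 log₁₀(3.594e-06) ≈ -108.89 dB
∠G = (0°) − (89.40° + 89.24° + 78.08°) = -256.72° ≡ 103.28° (principal value)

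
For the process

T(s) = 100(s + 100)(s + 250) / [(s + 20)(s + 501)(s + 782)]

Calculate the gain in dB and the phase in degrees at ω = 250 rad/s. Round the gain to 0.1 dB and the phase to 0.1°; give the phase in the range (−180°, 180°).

At s = jω = j250:
zero (s+100): 100 + j250 → |·| = √(100²+250²) = √72500 ≈ 269.26, ∠ = arctan(250/100) ≈ 68.20°
zero (s+250): 250 + j250 → |·| = √(250²+250²) = √125000 ≈ 353.55, ∠ = arctan(250/250) ≈ 45.00°
pole (s+20): 20 + j250 → |·| = √(20²+250²) = √62900 ≈ 250.8, ∠ = arctan(250/20) ≈ 85.43°
pole (s+501): 501 + j250 → |·| = √(501²+250²) = √313501 ≈ 559.91, ∠ = arctan(250/501) ≈ 26.52°
pole (s+782): 782 + j250 → |·| = √(782²+250²) = √674024 ≈ 820.99, ∠ = arctan(250/782) ≈ 17.73°
|T| = 100 · 95197 / 1.1529e+08 ≈ 0.082572
Gain = 20 log₁₀(0.082572) ≈ -21.66 dB
∠T = 113.20° − 129.68° = -16.48°

-21.7 dB, -16.5°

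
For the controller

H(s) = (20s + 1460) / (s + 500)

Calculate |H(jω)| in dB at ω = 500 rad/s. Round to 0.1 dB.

23.1 dB

Substitute s = j500:
Numerator: 20(j500) + 1460 = 1460 + j10000
Denominator: (j500) + 500 = 500 + j500
|N| = √(1460² + 10000²) ≈ 10106, ∠N ≈ 81.69°
|D| = √(500² + 500²) ≈ 707.11, ∠D ≈ 45.00°
|H| = 10106 / 707.11 ≈ 14.292
Gain = 20 log₁₀(14.292) ≈ 23.10 dB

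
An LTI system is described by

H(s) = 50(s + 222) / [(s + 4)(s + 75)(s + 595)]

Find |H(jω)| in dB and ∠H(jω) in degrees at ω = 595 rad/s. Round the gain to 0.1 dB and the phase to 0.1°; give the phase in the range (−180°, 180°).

At s = jω = j595:
zero (s+222): 222 + j595 → |·| = √(222²+595²) = √403309 ≈ 635.07, ∠ = arctan(595/222) ≈ 69.54°
pole (s+4): 4 + j595 → |·| = √(4²+595²) = √354041 ≈ 595.01, ∠ = arctan(595/4) ≈ 89.61°
pole (s+75): 75 + j595 → |·| = √(75²+595²) = √359650 ≈ 599.71, ∠ = arctan(595/75) ≈ 82.82°
pole (s+595): 595 + j595 → |·| = √(595²+595²) = √708050 ≈ 841.46, ∠ = arctan(595/595) ≈ 45.00°
|H| = 50 · 635.07 / 3.0026e+08 ≈ 0.00010575
Gain = 20 log₁₀(0.00010575) ≈ -79.51 dB
∠H = 69.54° − 217.43° = -147.89°

-79.5 dB, -147.9°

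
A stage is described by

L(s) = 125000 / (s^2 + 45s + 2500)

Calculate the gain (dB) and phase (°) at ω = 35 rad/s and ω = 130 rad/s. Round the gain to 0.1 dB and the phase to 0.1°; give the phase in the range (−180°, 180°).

At s = jω = j35:
quadratic: (j35)² + 45·j35 + 2500 = 1275 + j1575 → |·| ≈ 2026.4, ∠ ≈ 51.01°
|L| = 125000 / 2026.4 ≈ 61.686
Gain = 20 log₁₀(61.686) ≈ 35.80 dB
∠L = 0.00° − 51.01° = -51.01°

At s = jω = j130:
quadratic: (j130)² + 45·j130 + 2500 = -14400 + j5850 → |·| ≈ 15543, ∠ ≈ 157.89°
|L| = 125000 / 15543 ≈ 8.0422
Gain = 20 log₁₀(8.0422) ≈ 18.11 dB
∠L = 0.00° − 157.89° = -157.89°

ω = 35: 35.8 dB, -51.0°; ω = 130: 18.1 dB, -157.9°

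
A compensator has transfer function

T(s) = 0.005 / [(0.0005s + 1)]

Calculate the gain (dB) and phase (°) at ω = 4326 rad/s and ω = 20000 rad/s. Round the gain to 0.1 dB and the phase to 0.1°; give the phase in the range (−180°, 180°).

At ω = 4326 rad/s:
pole (1 + j4326·0.0005) = 1 + j2.163 → |·| ≈ 2.383, ∠ ≈ 65.19°
|T| = 0.005 · 1 / (2.383) ≈ 0.0020982
Gain = 20 log₁₀(0.0020982) ≈ -53.56 dB
∠T = (0°) − (65.19°) = -65.19°

At ω = 20000 rad/s:
pole (1 + j20000·0.0005) = 1 + j10 → |·| ≈ 10.05, ∠ ≈ 84.29°
|T| = 0.005 · 1 / (10.05) ≈ 0.00049751
Gain = 20 log₁₀(0.00049751) ≈ -66.06 dB
∠T = (0°) − (84.29°) = -84.29°

ω = 4326: -53.6 dB, -65.2°; ω = 20000: -66.1 dB, -84.3°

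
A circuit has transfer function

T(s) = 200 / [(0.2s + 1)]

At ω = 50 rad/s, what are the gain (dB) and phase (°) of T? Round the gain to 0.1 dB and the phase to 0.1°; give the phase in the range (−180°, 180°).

At ω = 50 rad/s:
pole (1 + j50·0.2) = 1 + j10 → |·| ≈ 10.05, ∠ ≈ 84.29°
|T| = 200 · 1 / (10.05) ≈ 19.9
Gain = 20 log₁₀(19.9) ≈ 25.98 dB
∠T = (0°) − (84.29°) = -84.29°

26.0 dB, -84.3°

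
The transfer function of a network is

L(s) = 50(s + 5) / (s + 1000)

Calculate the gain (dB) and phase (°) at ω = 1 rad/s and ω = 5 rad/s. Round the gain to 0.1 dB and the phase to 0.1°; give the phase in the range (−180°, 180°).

ω = 1: -11.9 dB, 11.3°; ω = 5: -9.0 dB, 44.7°

At s = jω = j1:
zero (s+5): 5 + j1 → |·| = √(5²+1²) = √26 ≈ 5.099, ∠ = arctan(1/5) ≈ 11.31°
pole (s+1000): 1000 + j1 → |·| = √(1000²+1²) = √1000001 ≈ 1000, ∠ = arctan(1/1000) ≈ 0.06°
|L| = 50 · 5.099 / 1000 ≈ 0.25495
Gain = 20 log₁₀(0.25495) ≈ -11.87 dB
∠L = 11.31° − 0.06° = 11.25°

At s = jω = j5:
zero (s+5): 5 + j5 → |·| = √(5²+5²) = √50 ≈ 7.0711, ∠ = arctan(5/5) ≈ 45.00°
pole (s+1000): 1000 + j5 → |·| = √(1000²+5²) = √1000025 ≈ 1000, ∠ = arctan(5/1000) ≈ 0.29°
|L| = 50 · 7.0711 / 1000 ≈ 0.35356
Gain = 20 log₁₀(0.35356) ≈ -9.03 dB
∠L = 45.00° − 0.29° = 44.71°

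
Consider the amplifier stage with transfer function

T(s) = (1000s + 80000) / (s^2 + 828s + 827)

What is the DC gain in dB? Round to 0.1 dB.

T(0) = 80000 / 827 ≈ 96.735
20 log₁₀(96.735) ≈ 39.71 dB

39.7 dB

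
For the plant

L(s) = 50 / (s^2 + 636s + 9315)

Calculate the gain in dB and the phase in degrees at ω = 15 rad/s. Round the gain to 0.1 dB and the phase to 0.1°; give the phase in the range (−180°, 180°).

Substitute s = j15:
Numerator: 50 = 50 + j0
Denominator: (j15)^2 + 636(j15) + 9315 = 9090 + j9540
|N| = √(50² + 0²) ≈ 50, ∠N ≈ 0.00°
|D| = √(9090² + 9540²) ≈ 13177, ∠D ≈ 46.38°
|L| = 50 / 13177 ≈ 0.0037945
Gain = 20 log₁₀(0.0037945) ≈ -48.42 dB
∠L = 0.00° − 46.38° = -46.38°

-48.4 dB, -46.4°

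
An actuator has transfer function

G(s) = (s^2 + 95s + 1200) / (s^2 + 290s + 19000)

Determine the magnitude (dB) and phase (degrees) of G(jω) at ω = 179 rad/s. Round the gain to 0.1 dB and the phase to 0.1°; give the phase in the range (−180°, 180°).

Substitute s = j179:
Numerator: (j179)^2 + 95(j179) + 1200 = -30841 + j17005
Denominator: (j179)^2 + 290(j179) + 19000 = -13041 + j51910
|N| = √(30841² + 17005²) ≈ 35218, ∠N ≈ 151.13°
|D| = √(13041² + 51910²) ≈ 53523, ∠D ≈ 104.10°
|G| = 35218 / 53523 ≈ 0.658
Gain = 20 log₁₀(0.658) ≈ -3.64 dB
∠G = 151.13° − 104.10° = 47.03°

-3.6 dB, 47.0°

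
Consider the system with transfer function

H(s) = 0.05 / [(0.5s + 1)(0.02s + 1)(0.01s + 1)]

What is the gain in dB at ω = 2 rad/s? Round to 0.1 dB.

-29.0 dB

At ω = 2 rad/s:
pole (1 + j2·0.5) = 1 + j1 → |·| ≈ 1.4142, ∠ ≈ 45.00°
pole (1 + j2·0.02) = 1 + j0.04 → |·| ≈ 1.0008, ∠ ≈ 2.29°
pole (1 + j2·0.01) = 1 + j0.02 → |·| ≈ 1.0002, ∠ ≈ 1.15°
|H| = 0.05 · 1 / (1.4142 · 1.0008 · 1.0002) ≈ 0.03532
Gain = 20 log₁₀(0.03532) ≈ -29.04 dB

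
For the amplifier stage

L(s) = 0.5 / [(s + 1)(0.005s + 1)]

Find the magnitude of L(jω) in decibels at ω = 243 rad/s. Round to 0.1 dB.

At ω = 243 rad/s:
pole (1 + j243·1) = 1 + j243 → |·| ≈ 243, ∠ ≈ 89.76°
pole (1 + j243·0.005) = 1 + j1.215 → |·| ≈ 1.5736, ∠ ≈ 50.54°
|L| = 0.5 · 1 / (243 · 1.5736) ≈ 0.0013076
Gain = 20 log₁₀(0.0013076) ≈ -57.67 dB

-57.7 dB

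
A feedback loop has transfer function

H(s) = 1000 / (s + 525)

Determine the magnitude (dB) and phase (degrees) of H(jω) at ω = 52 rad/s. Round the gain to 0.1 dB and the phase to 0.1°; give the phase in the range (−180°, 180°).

At s = jω = j52:
pole (s+525): 525 + j52 → |·| = √(525²+52²) = √278329 ≈ 527.57, ∠ = arctan(52/525) ≈ 5.66°
|H| = 1000 / 527.57 ≈ 1.8955
Gain = 20 log₁₀(1.8955) ≈ 5.55 dB
∠H = 0.00° − 5.66° = -5.66°

5.6 dB, -5.7°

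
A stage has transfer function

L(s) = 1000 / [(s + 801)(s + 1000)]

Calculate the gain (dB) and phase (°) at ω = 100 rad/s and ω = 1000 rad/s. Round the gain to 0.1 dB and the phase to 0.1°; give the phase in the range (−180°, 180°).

ω = 100: -58.2 dB, -12.8°; ω = 1000: -65.2 dB, -96.3°

At s = jω = j100:
pole (s+801): 801 + j100 → |·| = √(801²+100²) = √651601 ≈ 807.22, ∠ = arctan(100/801) ≈ 7.12°
pole (s+1000): 1000 + j100 → |·| = √(1000²+100²) = √1010000 ≈ 1005, ∠ = arctan(100/1000) ≈ 5.71°
|L| = 1000 / 8.1126e+05 ≈ 0.0012327
Gain = 20 log₁₀(0.0012327) ≈ -58.18 dB
∠L = 0.00° − 12.83° = -12.83°

At s = jω = j1000:
pole (s+801): 801 + j1000 → |·| = √(801²+1000²) = √1641601 ≈ 1281.2, ∠ = arctan(1000/801) ≈ 51.31°
pole (s+1000): 1000 + j1000 → |·| = √(1000²+1000²) = √2000000 ≈ 1414.2, ∠ = arctan(1000/1000) ≈ 45.00°
|L| = 1000 / 1.8119e+06 ≈ 0.00055191
Gain = 20 log₁₀(0.00055191) ≈ -65.16 dB
∠L = 0.00° − 96.31° = -96.31°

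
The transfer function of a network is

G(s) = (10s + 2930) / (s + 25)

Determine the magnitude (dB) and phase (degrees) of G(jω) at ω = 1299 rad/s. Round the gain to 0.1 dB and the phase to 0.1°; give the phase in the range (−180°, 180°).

20.2 dB, -11.6°

Substitute s = j1299:
Numerator: 10(j1299) + 2930 = 2930 + j12990
Denominator: (j1299) + 25 = 25 + j1299
|N| = √(2930² + 12990²) ≈ 13316, ∠N ≈ 77.29°
|D| = √(25² + 1299²) ≈ 1299.2, ∠D ≈ 88.90°
|G| = 13316 / 1299.2 ≈ 10.249
Gain = 20 log₁₀(10.249) ≈ 20.21 dB
∠G = 77.29° − 88.90° = -11.61°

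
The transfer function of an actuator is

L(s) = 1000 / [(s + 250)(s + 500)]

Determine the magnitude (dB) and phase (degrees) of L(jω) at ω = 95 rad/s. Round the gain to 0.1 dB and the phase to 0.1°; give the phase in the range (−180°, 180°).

-42.7 dB, -31.6°

At s = jω = j95:
pole (s+250): 250 + j95 → |·| = √(250²+95²) = √71525 ≈ 267.44, ∠ = arctan(95/250) ≈ 20.81°
pole (s+500): 500 + j95 → |·| = √(500²+95²) = √259025 ≈ 508.94, ∠ = arctan(95/500) ≈ 10.76°
|L| = 1000 / 1.3611e+05 ≈ 0.007347
Gain = 20 log₁₀(0.007347) ≈ -42.68 dB
∠L = 0.00° − 31.57° = -31.57°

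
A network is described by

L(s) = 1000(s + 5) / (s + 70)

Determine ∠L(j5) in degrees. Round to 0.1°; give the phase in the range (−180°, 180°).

At s = jω = j5:
zero (s+5): 5 + j5 → |·| = √(5²+5²) = √50 ≈ 7.0711, ∠ = arctan(5/5) ≈ 45.00°
pole (s+70): 70 + j5 → |·| = √(70²+5²) = √4925 ≈ 70.178, ∠ = arctan(5/70) ≈ 4.09°
∠L = 45.00° − 4.09° = 40.91°

40.9°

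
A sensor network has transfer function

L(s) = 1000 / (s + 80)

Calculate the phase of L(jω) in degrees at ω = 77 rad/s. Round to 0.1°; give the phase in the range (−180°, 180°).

-43.9°

At s = jω = j77:
pole (s+80): 80 + j77 → |·| = √(80²+77²) = √12329 ≈ 111.04, ∠ = arctan(77/80) ≈ 43.91°
∠L = 0.00° − 43.91° = -43.91°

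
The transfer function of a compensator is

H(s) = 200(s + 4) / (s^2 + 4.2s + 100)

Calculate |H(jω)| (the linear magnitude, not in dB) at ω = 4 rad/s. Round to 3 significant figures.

13.2

At s = jω = j4:
zero (s+4): 4 + j4 → |·| = √(4²+4²) = √32 ≈ 5.6569, ∠ = arctan(4/4) ≈ 45.00°
quadratic: (j4)² + 4.2·j4 + 100 = 84 + j16.8 → |·| ≈ 85.664, ∠ ≈ 11.31°
|H| = 200 · 5.6569 / 85.664 ≈ 13.207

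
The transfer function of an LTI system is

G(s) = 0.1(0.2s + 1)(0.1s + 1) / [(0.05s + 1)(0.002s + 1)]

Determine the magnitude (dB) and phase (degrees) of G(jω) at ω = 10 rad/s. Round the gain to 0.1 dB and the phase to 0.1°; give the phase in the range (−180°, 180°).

-11.0 dB, 80.7°

At ω = 10 rad/s:
zero (1 + j10·0.2) = 1 + j2 → |·| ≈ 2.2361, ∠ ≈ 63.43°
zero (1 + j10·0.1) = 1 + j1 → |·| ≈ 1.4142, ∠ ≈ 45.00°
pole (1 + j10·0.05) = 1 + j0.5 → |·| ≈ 1.118, ∠ ≈ 26.57°
pole (1 + j10·0.002) = 1 + j0.02 → |·| ≈ 1.0002, ∠ ≈ 1.15°
|G| = 0.1 · 2.2361 · 1.4142 / (1.118 · 1.0002) ≈ 0.2828
Gain = 20 log₁₀(0.2828) ≈ -10.97 dB
∠G = (63.43° + 45.00°) − (26.57° + 1.15°) = 80.71°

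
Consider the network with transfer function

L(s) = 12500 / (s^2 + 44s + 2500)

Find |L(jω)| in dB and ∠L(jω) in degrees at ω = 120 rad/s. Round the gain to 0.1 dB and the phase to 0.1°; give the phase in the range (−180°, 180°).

At s = jω = j120:
quadratic: (j120)² + 44·j120 + 2500 = -11900 + j5280 → |·| ≈ 13019, ∠ ≈ 156.07°
|L| = 12500 / 13019 ≈ 0.96014
Gain = 20 log₁₀(0.96014) ≈ -0.35 dB
∠L = 0.00° − 156.07° = -156.07°

-0.4 dB, -156.1°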